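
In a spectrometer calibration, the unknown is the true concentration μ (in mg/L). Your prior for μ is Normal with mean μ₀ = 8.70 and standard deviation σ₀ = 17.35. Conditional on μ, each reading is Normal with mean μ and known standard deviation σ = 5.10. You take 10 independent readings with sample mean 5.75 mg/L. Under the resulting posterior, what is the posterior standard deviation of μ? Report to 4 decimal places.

1.6058

For Normal data with known variance σ², a Normal(μ₀, σ₀²) prior on μ is conjugate. Posterior precision = 1/σ₀² + n/σ²; posterior mean is the precision-weighted average of μ₀ and x̄.
σ₀² = 17.35² = 301.0225, σ² = 5.10² = 26.01; σ² + n·σ₀² = 26.01 + 10·301.0225 = 3036.235.
Posterior precision = 1/σ₀² + n/σ² = 1/301.0225 + 10/26.01 = (σ² + n·σ₀²)/(σ₀²σ²) = 3036.235/(301.0225·26.01); posterior variance σₙ² = σ₀²σ²/(σ² + n·σ₀²) = 301.0225·26.01/3036.235 = 2.578718.
Posterior SD = √σₙ² = √(301.0225·26.01/3036.235) = 1.6058.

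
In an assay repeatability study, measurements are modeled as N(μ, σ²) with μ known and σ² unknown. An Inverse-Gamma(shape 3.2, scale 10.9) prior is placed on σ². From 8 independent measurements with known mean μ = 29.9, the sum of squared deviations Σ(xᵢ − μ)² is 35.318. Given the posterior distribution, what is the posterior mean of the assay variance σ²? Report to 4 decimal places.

With known mean μ and an Inverse-Gamma(α, β) prior on σ², the Normal likelihood is conjugate: posterior is Inv-Gamma(α + n/2, β + Σ(xᵢ−μ)²/2).
Posterior: Inv-Gamma(3.2 + 8/2, 10.9 + 35.318/2) = Inv-Gamma(7.20, 28.5590).
E[σ²|data] = β/(α−1) = 28.5590/6.20 = 4.6063.

4.6063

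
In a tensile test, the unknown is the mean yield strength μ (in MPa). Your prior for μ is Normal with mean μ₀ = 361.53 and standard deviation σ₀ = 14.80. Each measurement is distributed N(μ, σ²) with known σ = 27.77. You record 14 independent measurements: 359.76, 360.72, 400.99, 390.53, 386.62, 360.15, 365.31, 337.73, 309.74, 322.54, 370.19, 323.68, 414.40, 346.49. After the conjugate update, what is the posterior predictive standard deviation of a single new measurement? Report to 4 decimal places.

For Normal data with known variance σ², a Normal(μ₀, σ₀²) prior on μ is conjugate. Posterior precision = 1/σ₀² + n/σ²; posterior mean is the precision-weighted average of μ₀ and x̄.
σ₀² = 14.80² = 219.04, σ² = 27.77² = 771.1729; σ² + n·σ₀² = 771.1729 + 14·219.04 = 3837.7329.
Posterior precision = 1/σ₀² + n/σ² = 1/219.04 + 14/771.1729 = (σ² + n·σ₀²)/(σ₀²σ²) = 3837.7329/(219.04·771.1729); posterior variance σₙ² = σ₀²σ²/(σ² + n·σ₀²) = 219.04·771.1729/3837.7329 = 44.014974.
Predictive variance for one new observation = σₙ² + σ² = 219.04·771.1729/3837.7329 + 771.1729 = σ²·(σ₀² + 3837.7329)/3837.7329 = 771.1729·4056.7729/3837.7329 = 815.187874; SD = √(771.1729·4056.7729/3837.7329) = 28.5515.

28.5515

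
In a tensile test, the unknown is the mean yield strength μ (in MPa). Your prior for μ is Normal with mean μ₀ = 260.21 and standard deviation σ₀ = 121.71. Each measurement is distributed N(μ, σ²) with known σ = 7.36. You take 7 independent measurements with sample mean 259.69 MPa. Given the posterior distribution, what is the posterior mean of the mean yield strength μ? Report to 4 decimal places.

259.6903

For Normal data with known variance σ², a Normal(μ₀, σ₀²) prior on μ is conjugate. Posterior precision = 1/σ₀² + n/σ²; posterior mean is the precision-weighted average of μ₀ and x̄.
n·x̄ = 7·259.69 = 1817.83.
σ₀² = 121.71² = 14813.3241, σ² = 7.36² = 54.1696; σ² + n·σ₀² = 54.1696 + 7·14813.3241 = 103747.4383.
Posterior mean = (μ₀/σ₀² + n·x̄/σ²)/(1/σ₀² + n/σ²) = (σ²·μ₀ + σ₀²·n·x̄)/(σ² + n·σ₀²) = (54.1696·260.21 + 14813.3241·1817.83)/103747.4383 = 26942200.420319/103747.4383 = 259.6903.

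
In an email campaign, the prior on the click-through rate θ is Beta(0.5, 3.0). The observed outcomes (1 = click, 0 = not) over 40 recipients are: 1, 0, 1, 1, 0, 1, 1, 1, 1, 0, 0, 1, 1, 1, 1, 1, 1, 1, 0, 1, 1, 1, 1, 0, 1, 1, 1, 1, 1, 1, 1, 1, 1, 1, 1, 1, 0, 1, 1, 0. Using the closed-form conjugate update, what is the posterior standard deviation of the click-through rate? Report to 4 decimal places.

The Beta prior is conjugate to a Binomial/Bernoulli likelihood; the update adds successes to α and failures to β.
Posterior: Beta(α+k, β+n−k) = Beta(0.5+32, 3.0+8) = Beta(32.5, 11.0).
Var = αβ/((α+β)²(α+β+1)) = 32.5·11.0/(43.5²·44.5) = 0.00424558; SD = √0.00424558 = 0.0652.

0.0652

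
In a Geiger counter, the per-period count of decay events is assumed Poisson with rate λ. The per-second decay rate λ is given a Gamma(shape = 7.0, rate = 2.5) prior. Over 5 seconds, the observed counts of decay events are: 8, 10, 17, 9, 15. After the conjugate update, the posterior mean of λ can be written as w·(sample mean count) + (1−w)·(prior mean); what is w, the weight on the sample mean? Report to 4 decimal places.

With a Gamma(shape α, rate β) prior, the Poisson likelihood is conjugate: the posterior is Gamma(α + ΣXᵢ, β + n).
Posterior mean = (α₀+S)/(β₀+n) = [n/(β₀+n)]·(S/n) + [β₀/(β₀+n)]·(α₀/β₀), so only n and β₀ enter the weight.
Weight on data w = n/(β₀+n) = 5/(2.5+5) = 5/7.5 = 0.6667.

0.6667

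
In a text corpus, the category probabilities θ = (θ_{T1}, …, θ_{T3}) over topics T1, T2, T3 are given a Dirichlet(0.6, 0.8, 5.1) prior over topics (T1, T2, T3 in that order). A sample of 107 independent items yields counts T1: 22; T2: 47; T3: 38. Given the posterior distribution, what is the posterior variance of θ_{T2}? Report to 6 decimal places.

0.002129

The Dirichlet prior is conjugate to the Multinomial likelihood: each posterior αⱼ = prior αⱼ + observed count nⱼ.
Posterior concentration: (22.6, 47.8, 43.1), total = 113.5.
Var[θ_j] = α_j(Σα−α_j)/((Σα)²(Σα+1)) = 47.8·65.7/(113.5²·114.5) = 0.002129.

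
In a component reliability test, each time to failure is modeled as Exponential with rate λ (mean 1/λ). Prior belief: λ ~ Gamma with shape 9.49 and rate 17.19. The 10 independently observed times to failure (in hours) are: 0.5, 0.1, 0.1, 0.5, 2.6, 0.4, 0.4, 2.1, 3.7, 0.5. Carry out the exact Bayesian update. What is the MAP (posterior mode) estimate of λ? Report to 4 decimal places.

With a Gamma(shape α, rate β) prior on the exponential rate λ, the posterior after n observations with total T = Σxᵢ is Gamma(α+n, β+T).
Sum of observations T = 10.9 hours; n = 10.
Posterior: Gamma(9.49+10, 17.19+10.9) = Gamma(19.49, 28.09).
Mode = (α−1)/β = 0.6582.

0.6582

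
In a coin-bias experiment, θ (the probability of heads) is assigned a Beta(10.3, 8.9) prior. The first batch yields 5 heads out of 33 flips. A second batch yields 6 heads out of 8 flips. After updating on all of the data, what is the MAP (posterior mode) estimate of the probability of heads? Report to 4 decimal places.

The Beta prior is conjugate to a Binomial/Bernoulli likelihood; the update adds successes to α and failures to β.
After batch 1: Beta(10.3+5, 8.9+28) = Beta(15.3, 36.9).
After batch 2: Beta(15.3+6, 36.9+2) = Beta(21.3, 38.9).
Mode of Beta(a,b) for a,b>1 is (a−1)/(a+b−2) = 20.3/58.2 = 0.3488.

0.3488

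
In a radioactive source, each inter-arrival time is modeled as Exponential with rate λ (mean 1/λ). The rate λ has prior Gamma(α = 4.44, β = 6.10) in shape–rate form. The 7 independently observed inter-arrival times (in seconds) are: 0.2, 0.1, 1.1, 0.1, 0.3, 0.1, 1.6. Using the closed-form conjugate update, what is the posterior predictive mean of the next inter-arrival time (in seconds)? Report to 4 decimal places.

0.9195

With a Gamma(shape α, rate β) prior on the exponential rate λ, the posterior after n observations with total T = Σxᵢ is Gamma(α+n, β+T).
Sum of observations T = 3.5 seconds; n = 7.
Posterior: Gamma(4.44+7, 6.10+3.5) = Gamma(11.44, 9.60).
The predictive distribution for the next observation is Lomax; its mean is β/(α−1) = 9.60/10.44 = 0.9195.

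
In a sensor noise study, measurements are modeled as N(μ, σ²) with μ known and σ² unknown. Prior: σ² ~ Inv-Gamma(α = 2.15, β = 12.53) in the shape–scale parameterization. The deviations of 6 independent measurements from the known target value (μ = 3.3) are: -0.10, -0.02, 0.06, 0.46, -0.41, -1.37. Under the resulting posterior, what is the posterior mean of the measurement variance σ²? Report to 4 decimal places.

3.2928

With known mean μ and an Inverse-Gamma(α, β) prior on σ², the Normal likelihood is conjugate: posterior is Inv-Gamma(α + n/2, β + Σ(xᵢ−μ)²/2).
Σ(xᵢ−μ)² = (-0.10)² + (-0.02)² + (0.06)² + (0.46)² + (-0.41)² + (-1.37)² = 2.2706.
Posterior: Inv-Gamma(2.15 + 6/2, 12.53 + 2.2706/2) = Inv-Gamma(5.15, 13.66530).
E[σ²|data] = β/(α−1) = 13.66530/4.15 = 3.2928.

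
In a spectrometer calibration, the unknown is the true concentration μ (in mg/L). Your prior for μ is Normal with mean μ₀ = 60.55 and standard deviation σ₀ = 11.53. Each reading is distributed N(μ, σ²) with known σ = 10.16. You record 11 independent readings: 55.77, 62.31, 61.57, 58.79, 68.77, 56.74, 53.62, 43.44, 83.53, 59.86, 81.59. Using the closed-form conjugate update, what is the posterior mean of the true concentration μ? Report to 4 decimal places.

For Normal data with known variance σ², a Normal(μ₀, σ₀²) prior on μ is conjugate. Posterior precision = 1/σ₀² + n/σ²; posterior mean is the precision-weighted average of μ₀ and x̄.
Σxᵢ = 55.77 + 62.31 + 61.57 + 58.79 + 68.77 + 56.74 + 53.62 + 43.44 + 83.53 + 59.86 + 81.59 = 685.99, so n·x̄ = 685.99.
σ₀² = 11.53² = 132.9409, σ² = 10.16² = 103.2256; σ² + n·σ₀² = 103.2256 + 11·132.9409 = 1565.5755.
Posterior mean = (μ₀/σ₀² + n·x̄/σ²)/(1/σ₀² + n/σ²) = (σ²·μ₀ + σ₀²·n·x̄)/(σ² + n·σ₀²) = (103.2256·60.55 + 132.9409·685.99)/1565.5755 = 97446.438071/1565.5755 = 62.2432.

62.2432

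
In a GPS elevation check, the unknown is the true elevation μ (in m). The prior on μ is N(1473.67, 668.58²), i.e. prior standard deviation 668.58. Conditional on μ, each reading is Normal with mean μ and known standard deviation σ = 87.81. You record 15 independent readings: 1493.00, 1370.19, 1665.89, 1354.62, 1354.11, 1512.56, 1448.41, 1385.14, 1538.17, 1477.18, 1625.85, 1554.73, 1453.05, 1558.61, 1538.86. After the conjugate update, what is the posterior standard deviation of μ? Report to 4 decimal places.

For Normal data with known variance σ², a Normal(μ₀, σ₀²) prior on μ is conjugate. Posterior precision = 1/σ₀² + n/σ²; posterior mean is the precision-weighted average of μ₀ and x̄.
σ₀² = 668.58² = 446999.2164, σ² = 87.81² = 7710.5961; σ² + n·σ₀² = 7710.5961 + 15·446999.2164 = 6712698.8421.
Posterior precision = 1/σ₀² + n/σ² = 1/446999.2164 + 15/7710.5961 = (σ² + n·σ₀²)/(σ₀²σ²) = 6712698.8421/(446999.2164·7710.5961); posterior variance σₙ² = σ₀²σ²/(σ² + n·σ₀²) = 446999.2164·7710.5961/6712698.8421 = 513.449284.
Posterior SD = √σₙ² = √(446999.2164·7710.5961/6712698.8421) = 22.6594.

22.6594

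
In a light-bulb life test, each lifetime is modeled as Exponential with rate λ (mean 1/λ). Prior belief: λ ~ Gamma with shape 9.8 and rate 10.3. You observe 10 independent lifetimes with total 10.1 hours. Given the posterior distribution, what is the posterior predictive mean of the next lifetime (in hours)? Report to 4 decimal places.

With a Gamma(shape α, rate β) prior on the exponential rate λ, the posterior after n observations with total T = Σxᵢ is Gamma(α+n, β+T).
Posterior: Gamma(9.8+10, 10.3+10.1) = Gamma(19.8, 20.4).
The predictive distribution for the next observation is Lomax; its mean is β/(α−1) = 20.4/18.8 = 1.0851.

1.0851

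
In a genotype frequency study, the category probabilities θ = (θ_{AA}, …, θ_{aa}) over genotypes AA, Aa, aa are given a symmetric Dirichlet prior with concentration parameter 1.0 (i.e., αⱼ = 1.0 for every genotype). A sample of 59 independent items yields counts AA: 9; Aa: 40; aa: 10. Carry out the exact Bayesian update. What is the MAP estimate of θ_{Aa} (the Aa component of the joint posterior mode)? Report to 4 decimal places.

The Dirichlet prior is conjugate to the Multinomial likelihood: each posterior αⱼ = prior αⱼ + observed count nⱼ.
Posterior concentration: (10.0, 41.0, 11.0), total = 62.0.
Joint mode component: (α_{Aa}−1)/(Σα−K) = 40.0/59.0 = 0.6780.

0.6780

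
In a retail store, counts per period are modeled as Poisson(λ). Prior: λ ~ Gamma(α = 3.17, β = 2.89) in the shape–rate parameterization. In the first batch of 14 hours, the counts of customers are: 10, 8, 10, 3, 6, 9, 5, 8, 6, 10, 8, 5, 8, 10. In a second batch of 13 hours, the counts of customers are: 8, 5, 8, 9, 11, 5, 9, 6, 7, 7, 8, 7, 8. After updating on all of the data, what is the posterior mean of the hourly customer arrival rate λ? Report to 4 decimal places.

With a Gamma(shape α, rate β) prior, the Poisson likelihood is conjugate: the posterior is Gamma(α + ΣXᵢ, β + n).
Batch 1: sum of counts S = 106 over n = 14 hours.
After batch 1: Gamma(α+S, β+n) = Gamma(3.17+106, 2.89+14) = Gamma(109.17, 16.89).
Batch 2: sum of counts S = 98 over n = 13 hours.
After batch 2: Gamma(α+S, β+n) = Gamma(109.17+98, 16.89+13) = Gamma(207.17, 29.89).
Posterior mean = α/β = 207.17/29.89 = 6.9311.

6.9311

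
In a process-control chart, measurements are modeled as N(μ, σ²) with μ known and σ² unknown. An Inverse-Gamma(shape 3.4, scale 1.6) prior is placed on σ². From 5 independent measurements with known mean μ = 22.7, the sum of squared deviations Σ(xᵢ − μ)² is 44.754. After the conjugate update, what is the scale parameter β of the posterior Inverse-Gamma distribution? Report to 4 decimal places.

With known mean μ and an Inverse-Gamma(α, β) prior on σ², the Normal likelihood is conjugate: posterior is Inv-Gamma(α + n/2, β + Σ(xᵢ−μ)²/2).
Posterior: Inv-Gamma(3.4 + 5/2, 1.6 + 44.754/2) = Inv-Gamma(5.90, 23.9770).
Posterior β = 23.9770.

23.9770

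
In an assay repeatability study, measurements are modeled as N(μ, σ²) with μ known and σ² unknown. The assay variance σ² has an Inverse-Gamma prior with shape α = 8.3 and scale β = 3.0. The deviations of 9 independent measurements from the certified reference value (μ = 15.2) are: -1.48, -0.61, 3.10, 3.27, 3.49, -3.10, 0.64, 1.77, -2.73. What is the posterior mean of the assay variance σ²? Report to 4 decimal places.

2.6123

With known mean μ and an Inverse-Gamma(α, β) prior on σ², the Normal likelihood is conjugate: posterior is Inv-Gamma(α + n/2, β + Σ(xᵢ−μ)²/2).
Σ(xᵢ−μ)² = (-1.48)² + (-0.61)² + (3.10)² + (3.27)² + (3.49)² + (-3.10)² + (0.64)² + (1.77)² + (-2.73)² = 55.6509.
Posterior: Inv-Gamma(8.3 + 9/2, 3.0 + 55.6509/2) = Inv-Gamma(12.80, 30.82545).
E[σ²|data] = β/(α−1) = 30.82545/11.80 = 2.6123.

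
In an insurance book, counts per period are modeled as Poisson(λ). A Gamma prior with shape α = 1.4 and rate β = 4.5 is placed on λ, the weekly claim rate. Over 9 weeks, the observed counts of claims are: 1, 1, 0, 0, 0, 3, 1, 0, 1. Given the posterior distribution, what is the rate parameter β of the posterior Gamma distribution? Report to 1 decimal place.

13.5

With a Gamma(shape α, rate β) prior, the Poisson likelihood is conjugate: the posterior is Gamma(α + ΣXᵢ, β + n).
Sum of counts S = 7 over n = 9 weeks.
Posterior: Gamma(α+S, β+n) = Gamma(1.4+7, 4.5+9) = Gamma(8.4, 13.5).
Posterior β = 13.5.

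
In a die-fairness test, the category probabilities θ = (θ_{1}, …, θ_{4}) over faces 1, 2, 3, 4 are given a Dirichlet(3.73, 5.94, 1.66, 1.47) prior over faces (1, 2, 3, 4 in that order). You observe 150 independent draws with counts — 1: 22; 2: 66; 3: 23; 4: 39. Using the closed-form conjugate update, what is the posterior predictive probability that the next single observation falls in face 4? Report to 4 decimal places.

0.2486

The Dirichlet prior is conjugate to the Multinomial likelihood: each posterior αⱼ = prior αⱼ + observed count nⱼ.
Posterior concentration: (25.73, 71.94, 24.66, 40.47), total = 162.80.
P(next = 4 | data) = α_{4}/Σα = 0.2486.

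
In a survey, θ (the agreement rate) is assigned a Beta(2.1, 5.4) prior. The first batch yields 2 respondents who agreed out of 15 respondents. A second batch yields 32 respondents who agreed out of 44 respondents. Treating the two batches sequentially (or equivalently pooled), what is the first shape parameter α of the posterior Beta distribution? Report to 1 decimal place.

The Beta prior is conjugate to a Binomial/Bernoulli likelihood; the update adds successes to α and failures to β.
After batch 1: Beta(2.1+2, 5.4+13) = Beta(4.1, 18.4).
After batch 2: Beta(4.1+32, 18.4+12) = Beta(36.1, 30.4).
Posterior α = 36.1.

36.1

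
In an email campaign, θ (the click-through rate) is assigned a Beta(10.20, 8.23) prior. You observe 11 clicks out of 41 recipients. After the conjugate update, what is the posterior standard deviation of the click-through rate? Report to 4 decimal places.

0.0616

The Beta prior is conjugate to a Binomial/Bernoulli likelihood; the update adds successes to α and failures to β.
Posterior: Beta(α+k, β+n−k) = Beta(10.20+11, 8.23+30) = Beta(21.20, 38.23).
Var = αβ/((α+β)²(α+β+1)) = 21.20·38.23/(59.43²·60.43) = 0.00379731; SD = √0.00379731 = 0.0616.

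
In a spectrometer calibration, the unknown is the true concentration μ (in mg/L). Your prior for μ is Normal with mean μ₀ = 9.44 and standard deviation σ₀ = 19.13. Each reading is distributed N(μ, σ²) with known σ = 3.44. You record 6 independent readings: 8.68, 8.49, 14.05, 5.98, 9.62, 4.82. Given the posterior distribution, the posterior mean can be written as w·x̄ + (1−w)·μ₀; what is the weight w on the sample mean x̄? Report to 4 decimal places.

0.9946

For Normal data with known variance σ², a Normal(μ₀, σ₀²) prior on μ is conjugate. Posterior precision = 1/σ₀² + n/σ²; posterior mean is the precision-weighted average of μ₀ and x̄.
σ₀² = 19.13² = 365.9569, σ² = 3.44² = 11.8336. Prior precision 1/σ₀² = 1/365.9569; data precision n/σ² = 6/11.8336.
w = (n/σ²)/(1/σ₀² + n/σ²) = n·σ₀²/(σ² + n·σ₀²) = 6·365.9569/(11.8336 + 6·365.9569) = 2195.7414/2207.575 = 0.9946.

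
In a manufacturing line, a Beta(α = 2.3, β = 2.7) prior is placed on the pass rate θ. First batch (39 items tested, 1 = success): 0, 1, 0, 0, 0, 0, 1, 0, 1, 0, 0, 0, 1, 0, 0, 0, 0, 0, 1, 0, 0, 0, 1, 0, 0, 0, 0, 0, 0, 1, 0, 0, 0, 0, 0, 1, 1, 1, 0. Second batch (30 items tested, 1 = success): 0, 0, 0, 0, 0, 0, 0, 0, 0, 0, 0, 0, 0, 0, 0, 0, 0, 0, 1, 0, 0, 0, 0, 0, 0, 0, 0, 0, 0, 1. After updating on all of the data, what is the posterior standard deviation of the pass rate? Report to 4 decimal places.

The Beta prior is conjugate to a Binomial/Bernoulli likelihood; the update adds successes to α and failures to β.
After batch 1: Beta(2.3+10, 2.7+29) = Beta(12.3, 31.7).
After batch 2: Beta(12.3+2, 31.7+28) = Beta(14.3, 59.7).
Var = αβ/((α+β)²(α+β+1)) = 14.3·59.7/(74.0²·75.0) = 0.00207867; SD = √0.00207867 = 0.0456.

0.0456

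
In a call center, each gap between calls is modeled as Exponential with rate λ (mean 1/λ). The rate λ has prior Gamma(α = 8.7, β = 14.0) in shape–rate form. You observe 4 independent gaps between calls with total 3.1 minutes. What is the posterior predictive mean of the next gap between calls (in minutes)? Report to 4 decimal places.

With a Gamma(shape α, rate β) prior on the exponential rate λ, the posterior after n observations with total T = Σxᵢ is Gamma(α+n, β+T).
Posterior: Gamma(8.7+4, 14.0+3.1) = Gamma(12.7, 17.1).
The predictive distribution for the next observation is Lomax; its mean is β/(α−1) = 17.1/11.7 = 1.4615.

1.4615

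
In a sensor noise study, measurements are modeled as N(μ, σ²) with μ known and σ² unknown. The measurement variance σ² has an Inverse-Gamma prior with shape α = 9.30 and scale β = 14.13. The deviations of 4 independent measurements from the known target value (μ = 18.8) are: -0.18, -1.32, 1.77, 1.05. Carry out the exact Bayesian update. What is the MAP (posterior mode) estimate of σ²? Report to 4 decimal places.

With known mean μ and an Inverse-Gamma(α, β) prior on σ², the Normal likelihood is conjugate: posterior is Inv-Gamma(α + n/2, β + Σ(xᵢ−μ)²/2).
Σ(xᵢ−μ)² = (-0.18)² + (-1.32)² + (1.77)² + (1.05)² = 6.0102.
Posterior: Inv-Gamma(9.30 + 4/2, 14.13 + 6.0102/2) = Inv-Gamma(11.30, 17.13510).
Mode = β/(α+1) = 17.13510/12.30 = 1.3931.

1.3931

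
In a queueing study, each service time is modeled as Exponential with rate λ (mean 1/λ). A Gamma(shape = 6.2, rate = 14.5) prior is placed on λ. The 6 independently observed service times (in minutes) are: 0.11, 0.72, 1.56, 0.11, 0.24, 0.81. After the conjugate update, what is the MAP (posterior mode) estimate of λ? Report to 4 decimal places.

With a Gamma(shape α, rate β) prior on the exponential rate λ, the posterior after n observations with total T = Σxᵢ is Gamma(α+n, β+T).
Sum of observations T = 3.55 minutes; n = 6.
Posterior: Gamma(6.2+6, 14.5+3.55) = Gamma(12.2, 18.05).
Mode = (α−1)/β = 0.6205.

0.6205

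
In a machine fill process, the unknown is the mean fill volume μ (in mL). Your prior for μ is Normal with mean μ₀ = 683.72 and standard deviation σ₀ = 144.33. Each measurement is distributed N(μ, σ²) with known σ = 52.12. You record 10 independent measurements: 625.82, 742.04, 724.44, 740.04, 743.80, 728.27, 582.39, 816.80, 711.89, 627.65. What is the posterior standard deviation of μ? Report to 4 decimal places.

For Normal data with known variance σ², a Normal(μ₀, σ₀²) prior on μ is conjugate. Posterior precision = 1/σ₀² + n/σ²; posterior mean is the precision-weighted average of μ₀ and x̄.
σ₀² = 144.33² = 20831.1489, σ² = 52.12² = 2716.4944; σ² + n·σ₀² = 2716.4944 + 10·20831.1489 = 211027.9834.
Posterior precision = 1/σ₀² + n/σ² = 1/20831.1489 + 10/2716.4944 = (σ² + n·σ₀²)/(σ₀²σ²) = 211027.9834/(20831.1489·2716.4944); posterior variance σₙ² = σ₀²σ²/(σ² + n·σ₀²) = 20831.1489·2716.4944/211027.9834 = 268.152585.
Posterior SD = √σₙ² = √(20831.1489·2716.4944/211027.9834) = 16.3754.

16.3754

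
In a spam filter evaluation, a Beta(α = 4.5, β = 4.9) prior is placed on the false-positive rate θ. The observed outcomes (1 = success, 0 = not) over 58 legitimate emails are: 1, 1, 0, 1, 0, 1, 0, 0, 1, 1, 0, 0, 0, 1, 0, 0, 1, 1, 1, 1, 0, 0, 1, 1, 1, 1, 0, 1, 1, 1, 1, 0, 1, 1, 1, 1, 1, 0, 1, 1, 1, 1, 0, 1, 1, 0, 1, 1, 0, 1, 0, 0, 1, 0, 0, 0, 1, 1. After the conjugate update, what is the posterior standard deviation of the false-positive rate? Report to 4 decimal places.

0.0592

The Beta prior is conjugate to a Binomial/Bernoulli likelihood; the update adds successes to α and failures to β.
Posterior: Beta(α+k, β+n−k) = Beta(4.5+36, 4.9+22) = Beta(40.5, 26.9).
Var = αβ/((α+β)²(α+β+1)) = 40.5·26.9/(67.4²·68.4) = 0.00350616; SD = √0.00350616 = 0.0592.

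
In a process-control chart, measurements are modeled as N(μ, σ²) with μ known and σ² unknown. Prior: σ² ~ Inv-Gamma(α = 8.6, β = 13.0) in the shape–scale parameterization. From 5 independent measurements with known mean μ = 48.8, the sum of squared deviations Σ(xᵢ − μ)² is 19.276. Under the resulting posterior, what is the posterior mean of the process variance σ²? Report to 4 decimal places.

With known mean μ and an Inverse-Gamma(α, β) prior on σ², the Normal likelihood is conjugate: posterior is Inv-Gamma(α + n/2, β + Σ(xᵢ−μ)²/2).
Posterior: Inv-Gamma(8.6 + 5/2, 13.0 + 19.276/2) = Inv-Gamma(11.10, 22.6380).
E[σ²|data] = β/(α−1) = 22.6380/10.10 = 2.2414.

2.2414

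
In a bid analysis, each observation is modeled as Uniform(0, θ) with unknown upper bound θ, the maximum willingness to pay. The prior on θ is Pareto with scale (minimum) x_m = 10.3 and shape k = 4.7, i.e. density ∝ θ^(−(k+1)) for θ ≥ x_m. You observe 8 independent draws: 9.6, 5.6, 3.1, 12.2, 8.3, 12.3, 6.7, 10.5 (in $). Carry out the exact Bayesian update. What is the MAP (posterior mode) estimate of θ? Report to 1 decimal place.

A Pareto(scale x_m, shape k) prior on the upper bound θ of Uniform(0, θ) is conjugate: posterior is Pareto(max(x_m, max xᵢ), k + n).
Sample maximum = 12.3; prior scale x_m = 10.3 → posterior scale = max = 12.3.
Posterior shape = 4.7 + 8 = 12.7.
The Pareto density is decreasing on [x_m, ∞), so the mode is x_m = 12.3.

12.3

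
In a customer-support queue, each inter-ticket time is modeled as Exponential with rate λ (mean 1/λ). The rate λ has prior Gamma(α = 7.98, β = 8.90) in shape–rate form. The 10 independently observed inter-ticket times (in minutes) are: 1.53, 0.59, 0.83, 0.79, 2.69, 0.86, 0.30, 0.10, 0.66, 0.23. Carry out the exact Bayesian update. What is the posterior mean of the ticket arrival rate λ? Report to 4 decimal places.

With a Gamma(shape α, rate β) prior on the exponential rate λ, the posterior after n observations with total T = Σxᵢ is Gamma(α+n, β+T).
Sum of observations T = 8.58 minutes; n = 10.
Posterior: Gamma(7.98+10, 8.90+8.58) = Gamma(17.98, 17.48).
Posterior mean of λ = α/β = 17.98/17.48 = 1.0286.

1.0286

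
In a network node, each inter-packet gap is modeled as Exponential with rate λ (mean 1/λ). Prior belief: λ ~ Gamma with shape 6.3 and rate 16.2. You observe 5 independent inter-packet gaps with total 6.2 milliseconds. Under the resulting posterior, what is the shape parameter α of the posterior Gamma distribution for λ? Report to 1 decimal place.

With a Gamma(shape α, rate β) prior on the exponential rate λ, the posterior after n observations with total T = Σxᵢ is Gamma(α+n, β+T).
Posterior: Gamma(6.3+5, 16.2+6.2) = Gamma(11.3, 22.4).
Posterior α = 11.3.

11.3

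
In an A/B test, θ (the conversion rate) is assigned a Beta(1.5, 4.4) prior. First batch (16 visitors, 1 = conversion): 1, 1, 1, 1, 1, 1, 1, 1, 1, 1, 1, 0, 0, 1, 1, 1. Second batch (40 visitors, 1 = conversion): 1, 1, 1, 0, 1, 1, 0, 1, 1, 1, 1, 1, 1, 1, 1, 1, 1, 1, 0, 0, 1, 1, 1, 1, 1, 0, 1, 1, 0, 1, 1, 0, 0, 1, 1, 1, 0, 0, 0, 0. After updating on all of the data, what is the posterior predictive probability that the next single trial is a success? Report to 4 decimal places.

0.7027

The Beta prior is conjugate to a Binomial/Bernoulli likelihood; the update adds successes to α and failures to β.
After batch 1: Beta(1.5+14, 4.4+2) = Beta(15.5, 6.4).
After batch 2: Beta(15.5+28, 6.4+12) = Beta(43.5, 18.4).
For a single future Bernoulli trial, P(success | data) = α/(α+β) = 0.7027.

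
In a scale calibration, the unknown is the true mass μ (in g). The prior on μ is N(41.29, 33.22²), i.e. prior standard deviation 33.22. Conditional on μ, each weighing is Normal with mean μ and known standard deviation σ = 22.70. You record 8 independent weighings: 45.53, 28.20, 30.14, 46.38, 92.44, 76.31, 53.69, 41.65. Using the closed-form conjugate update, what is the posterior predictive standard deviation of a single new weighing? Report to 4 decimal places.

24.0031

For Normal data with known variance σ², a Normal(μ₀, σ₀²) prior on μ is conjugate. Posterior precision = 1/σ₀² + n/σ²; posterior mean is the precision-weighted average of μ₀ and x̄.
σ₀² = 33.22² = 1103.5684, σ² = 22.70² = 515.29; σ² + n·σ₀² = 515.29 + 8·1103.5684 = 9343.8372.
Posterior precision = 1/σ₀² + n/σ² = 1/1103.5684 + 8/515.29 = (σ² + n·σ₀²)/(σ₀²σ²) = 9343.8372/(1103.5684·515.29); posterior variance σₙ² = σ₀²σ²/(σ² + n·σ₀²) = 1103.5684·515.29/9343.8372 = 60.859126.
Predictive variance for one new observation = σₙ² + σ² = 1103.5684·515.29/9343.8372 + 515.29 = σ²·(σ₀² + 9343.8372)/9343.8372 = 515.29·10447.4056/9343.8372 = 576.149126; SD = √(515.29·10447.4056/9343.8372) = 24.0031.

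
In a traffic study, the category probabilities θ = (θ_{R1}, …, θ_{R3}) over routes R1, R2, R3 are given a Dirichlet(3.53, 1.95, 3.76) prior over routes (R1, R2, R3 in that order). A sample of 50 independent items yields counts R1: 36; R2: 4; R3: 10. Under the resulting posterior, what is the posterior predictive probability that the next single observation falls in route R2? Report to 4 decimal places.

The Dirichlet prior is conjugate to the Multinomial likelihood: each posterior αⱼ = prior αⱼ + observed count nⱼ.
Posterior concentration: (39.53, 5.95, 13.76), total = 59.24.
P(next = R2 | data) = α_{R2}/Σα = 0.1004.

0.1004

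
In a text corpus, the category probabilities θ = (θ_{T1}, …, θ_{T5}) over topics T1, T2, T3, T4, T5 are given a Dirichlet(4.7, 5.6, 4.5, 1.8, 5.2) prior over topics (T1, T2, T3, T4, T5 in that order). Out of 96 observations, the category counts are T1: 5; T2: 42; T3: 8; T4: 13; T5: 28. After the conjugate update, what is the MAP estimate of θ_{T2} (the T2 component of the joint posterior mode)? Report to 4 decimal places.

0.4131

The Dirichlet prior is conjugate to the Multinomial likelihood: each posterior αⱼ = prior αⱼ + observed count nⱼ.
Posterior concentration: (9.7, 47.6, 12.5, 14.8, 33.2), total = 117.8.
Joint mode component: (α_{T2}−1)/(Σα−K) = 46.6/112.8 = 0.4131.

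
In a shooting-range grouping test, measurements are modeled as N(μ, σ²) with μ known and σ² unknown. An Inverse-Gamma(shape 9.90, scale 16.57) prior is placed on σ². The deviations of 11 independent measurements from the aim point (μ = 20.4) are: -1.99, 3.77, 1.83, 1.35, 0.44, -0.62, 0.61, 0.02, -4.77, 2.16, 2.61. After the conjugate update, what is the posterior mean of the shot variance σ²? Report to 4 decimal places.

With known mean μ and an Inverse-Gamma(α, β) prior on σ², the Normal likelihood is conjugate: posterior is Inv-Gamma(α + n/2, β + Σ(xᵢ−μ)²/2).
Σ(xᵢ−μ)² = (-1.99)² + (3.77)² + (1.83)² + (1.35)² + (0.44)² + (-0.62)² + (0.61)² + (0.02)² + (-4.77)² + (2.16)² + (2.61)² = 58.5255.
Posterior: Inv-Gamma(9.90 + 11/2, 16.57 + 58.5255/2) = Inv-Gamma(15.40, 45.83275).
E[σ²|data] = β/(α−1) = 45.83275/14.40 = 3.1828.

3.1828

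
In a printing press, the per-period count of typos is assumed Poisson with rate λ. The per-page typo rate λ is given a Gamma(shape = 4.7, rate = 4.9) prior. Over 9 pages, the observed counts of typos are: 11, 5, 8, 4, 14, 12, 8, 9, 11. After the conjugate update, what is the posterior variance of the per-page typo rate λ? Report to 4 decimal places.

With a Gamma(shape α, rate β) prior, the Poisson likelihood is conjugate: the posterior is Gamma(α + ΣXᵢ, β + n).
Sum of counts S = 82 over n = 9 pages.
Posterior: Gamma(α+S, β+n) = Gamma(4.7+82, 4.9+9) = Gamma(86.7, 13.9).
Var = α/β² = 86.7/13.9² = 0.4487.

0.4487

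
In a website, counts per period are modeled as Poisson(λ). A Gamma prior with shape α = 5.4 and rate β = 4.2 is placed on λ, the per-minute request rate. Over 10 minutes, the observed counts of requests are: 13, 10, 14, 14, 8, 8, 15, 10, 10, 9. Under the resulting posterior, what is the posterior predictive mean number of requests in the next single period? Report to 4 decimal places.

With a Gamma(shape α, rate β) prior, the Poisson likelihood is conjugate: the posterior is Gamma(α + ΣXᵢ, β + n).
Sum of counts S = 111 over n = 10 minutes.
Posterior: Gamma(α+S, β+n) = Gamma(5.4+111, 4.2+10) = Gamma(116.4, 14.2).
The predictive distribution for one future period is NegBinom with mean α/β = 8.1972.

8.1972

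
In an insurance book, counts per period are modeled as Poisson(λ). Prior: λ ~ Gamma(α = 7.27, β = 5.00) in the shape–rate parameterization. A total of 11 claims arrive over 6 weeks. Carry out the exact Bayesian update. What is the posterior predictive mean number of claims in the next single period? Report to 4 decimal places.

With a Gamma(shape α, rate β) prior, the Poisson likelihood is conjugate: the posterior is Gamma(α + ΣXᵢ, β + n).
Posterior: Gamma(α+S, β+n) = Gamma(7.27+11, 5.00+6) = Gamma(18.27, 11.00).
The predictive distribution for one future period is NegBinom with mean α/β = 1.6609.

1.6609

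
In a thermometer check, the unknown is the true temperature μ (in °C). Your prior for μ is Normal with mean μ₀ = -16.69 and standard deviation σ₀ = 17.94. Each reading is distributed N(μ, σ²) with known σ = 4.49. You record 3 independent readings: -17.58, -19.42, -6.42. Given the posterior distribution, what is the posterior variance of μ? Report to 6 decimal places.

6.582590

For Normal data with known variance σ², a Normal(μ₀, σ₀²) prior on μ is conjugate. Posterior precision = 1/σ₀² + n/σ²; posterior mean is the precision-weighted average of μ₀ and x̄.
σ₀² = 17.94² = 321.8436, σ² = 4.49² = 20.1601; σ² + n·σ₀² = 20.1601 + 3·321.8436 = 985.6909.
Posterior precision = 1/σ₀² + n/σ² = 1/321.8436 + 3/20.1601 = (σ² + n·σ₀²)/(σ₀²σ²) = 985.6909/(321.8436·20.1601); posterior variance σₙ² = σ₀²σ²/(σ² + n·σ₀²) = 321.8436·20.1601/985.6909 = 6.582590.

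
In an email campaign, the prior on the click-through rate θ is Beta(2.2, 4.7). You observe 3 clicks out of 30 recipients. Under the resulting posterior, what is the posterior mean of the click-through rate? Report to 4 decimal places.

The Beta prior is conjugate to a Binomial/Bernoulli likelihood; the update adds successes to α and failures to β.
Posterior: Beta(α+k, β+n−k) = Beta(2.2+3, 4.7+27) = Beta(5.2, 31.7).
Posterior mean = α/(α+β) = 5.2/36.9 = 0.1409.

0.1409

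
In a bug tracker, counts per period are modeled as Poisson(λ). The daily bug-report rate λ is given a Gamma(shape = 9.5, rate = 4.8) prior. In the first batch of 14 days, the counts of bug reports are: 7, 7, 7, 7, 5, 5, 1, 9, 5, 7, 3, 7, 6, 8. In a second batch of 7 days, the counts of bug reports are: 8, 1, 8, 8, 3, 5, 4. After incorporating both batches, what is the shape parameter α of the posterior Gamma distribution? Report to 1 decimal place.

With a Gamma(shape α, rate β) prior, the Poisson likelihood is conjugate: the posterior is Gamma(α + ΣXᵢ, β + n).
Batch 1: sum of counts S = 84 over n = 14 days.
After batch 1: Gamma(α+S, β+n) = Gamma(9.5+84, 4.8+14) = Gamma(93.5, 18.8).
Batch 2: sum of counts S = 37 over n = 7 days.
After batch 2: Gamma(α+S, β+n) = Gamma(93.5+37, 18.8+7) = Gamma(130.5, 25.8).
Posterior α = 130.5.

130.5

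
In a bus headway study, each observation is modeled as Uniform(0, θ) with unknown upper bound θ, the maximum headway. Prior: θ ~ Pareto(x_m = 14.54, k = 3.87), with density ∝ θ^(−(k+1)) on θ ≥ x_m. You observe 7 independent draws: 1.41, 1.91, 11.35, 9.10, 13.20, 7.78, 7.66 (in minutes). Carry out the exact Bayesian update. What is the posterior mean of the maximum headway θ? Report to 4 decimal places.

16.0132

A Pareto(scale x_m, shape k) prior on the upper bound θ of Uniform(0, θ) is conjugate: posterior is Pareto(max(x_m, max xᵢ), k + n).
Sample maximum = 13.20; prior scale x_m = 14.54 → posterior scale = max = 14.54.
Posterior shape = 3.87 + 7 = 10.87.
E[θ|data] = k·x_m/(k−1) = 10.87·14.54/9.87 = 16.0132.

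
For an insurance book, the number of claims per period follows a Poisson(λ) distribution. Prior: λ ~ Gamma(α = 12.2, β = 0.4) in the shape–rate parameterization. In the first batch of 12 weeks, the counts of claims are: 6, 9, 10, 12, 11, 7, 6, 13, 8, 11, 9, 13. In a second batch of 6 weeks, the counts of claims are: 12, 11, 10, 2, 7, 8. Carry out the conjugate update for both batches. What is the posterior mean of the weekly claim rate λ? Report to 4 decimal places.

9.6304

With a Gamma(shape α, rate β) prior, the Poisson likelihood is conjugate: the posterior is Gamma(α + ΣXᵢ, β + n).
Batch 1: sum of counts S = 115 over n = 12 weeks.
After batch 1: Gamma(α+S, β+n) = Gamma(12.2+115, 0.4+12) = Gamma(127.2, 12.4).
Batch 2: sum of counts S = 50 over n = 6 weeks.
After batch 2: Gamma(α+S, β+n) = Gamma(127.2+50, 12.4+6) = Gamma(177.2, 18.4).
Posterior mean = α/β = 177.2/18.4 = 9.6304.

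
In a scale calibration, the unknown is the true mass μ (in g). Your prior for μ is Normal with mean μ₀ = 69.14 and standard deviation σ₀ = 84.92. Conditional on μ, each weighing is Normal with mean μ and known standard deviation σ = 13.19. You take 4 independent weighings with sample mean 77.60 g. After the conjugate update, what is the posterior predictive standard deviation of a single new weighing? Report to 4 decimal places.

For Normal data with known variance σ², a Normal(μ₀, σ₀²) prior on μ is conjugate. Posterior precision = 1/σ₀² + n/σ²; posterior mean is the precision-weighted average of μ₀ and x̄.
σ₀² = 84.92² = 7211.4064, σ² = 13.19² = 173.9761; σ² + n·σ₀² = 173.9761 + 4·7211.4064 = 29019.6017.
Posterior precision = 1/σ₀² + n/σ² = 1/7211.4064 + 4/173.9761 = (σ² + n·σ₀²)/(σ₀²σ²) = 29019.6017/(7211.4064·173.9761); posterior variance σₙ² = σ₀²σ²/(σ² + n·σ₀²) = 7211.4064·173.9761/29019.6017 = 43.233273.
Predictive variance for one new observation = σₙ² + σ² = 7211.4064·173.9761/29019.6017 + 173.9761 = σ²·(σ₀² + 29019.6017)/29019.6017 = 173.9761·36231.0081/29019.6017 = 217.209373; SD = √(173.9761·36231.0081/29019.6017) = 14.7380.

14.7380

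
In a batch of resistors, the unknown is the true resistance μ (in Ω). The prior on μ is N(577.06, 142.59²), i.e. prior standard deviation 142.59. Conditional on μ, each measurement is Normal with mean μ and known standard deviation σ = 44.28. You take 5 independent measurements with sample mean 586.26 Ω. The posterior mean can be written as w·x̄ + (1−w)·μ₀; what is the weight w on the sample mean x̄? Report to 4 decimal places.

0.9811

For Normal data with known variance σ², a Normal(μ₀, σ₀²) prior on μ is conjugate. Posterior precision = 1/σ₀² + n/σ²; posterior mean is the precision-weighted average of μ₀ and x̄.
σ₀² = 142.59² = 20331.9081, σ² = 44.28² = 1960.7184. Prior precision 1/σ₀² = 1/20331.9081; data precision n/σ² = 5/1960.7184.
w = (n/σ²)/(1/σ₀² + n/σ²) = n·σ₀²/(σ² + n·σ₀²) = 5·20331.9081/(1960.7184 + 5·20331.9081) = 101659.5405/103620.2589 = 0.9811.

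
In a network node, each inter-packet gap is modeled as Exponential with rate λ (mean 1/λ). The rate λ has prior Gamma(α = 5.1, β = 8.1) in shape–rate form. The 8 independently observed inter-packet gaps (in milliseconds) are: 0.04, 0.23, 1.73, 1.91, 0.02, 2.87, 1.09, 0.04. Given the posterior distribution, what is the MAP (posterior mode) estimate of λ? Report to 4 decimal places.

0.7548

With a Gamma(shape α, rate β) prior on the exponential rate λ, the posterior after n observations with total T = Σxᵢ is Gamma(α+n, β+T).
Sum of observations T = 7.93 milliseconds; n = 8.
Posterior: Gamma(5.1+8, 8.1+7.93) = Gamma(13.1, 16.03).
Mode = (α−1)/β = 0.7548.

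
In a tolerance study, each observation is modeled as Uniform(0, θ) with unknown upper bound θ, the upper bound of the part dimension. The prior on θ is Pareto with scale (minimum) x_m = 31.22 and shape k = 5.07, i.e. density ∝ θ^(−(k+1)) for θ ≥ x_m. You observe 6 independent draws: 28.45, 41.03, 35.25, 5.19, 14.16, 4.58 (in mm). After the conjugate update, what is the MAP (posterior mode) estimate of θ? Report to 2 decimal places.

A Pareto(scale x_m, shape k) prior on the upper bound θ of Uniform(0, θ) is conjugate: posterior is Pareto(max(x_m, max xᵢ), k + n).
Sample maximum = 41.03; prior scale x_m = 31.22 → posterior scale = max = 41.03.
Posterior shape = 5.07 + 6 = 11.07.
The Pareto density is decreasing on [x_m, ∞), so the mode is x_m = 41.03.

41.03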